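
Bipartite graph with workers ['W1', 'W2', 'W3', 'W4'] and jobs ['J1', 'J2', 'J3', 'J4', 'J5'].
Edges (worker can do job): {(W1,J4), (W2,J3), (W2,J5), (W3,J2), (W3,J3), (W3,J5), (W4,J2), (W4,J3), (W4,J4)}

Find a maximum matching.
Matching: {(W1,J4), (W2,J5), (W3,J2), (W4,J3)}

Maximum matching (size 4):
  W1 → J4
  W2 → J5
  W3 → J2
  W4 → J3

Each worker is assigned to at most one job, and each job to at most one worker.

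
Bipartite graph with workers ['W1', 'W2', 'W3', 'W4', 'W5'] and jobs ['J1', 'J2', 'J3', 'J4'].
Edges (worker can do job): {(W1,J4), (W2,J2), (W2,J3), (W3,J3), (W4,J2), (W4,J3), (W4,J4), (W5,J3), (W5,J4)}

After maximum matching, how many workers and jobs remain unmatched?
Unmatched: 2 workers, 1 jobs

Maximum matching size: 3
Workers: 5 total, 3 matched, 2 unmatched
Jobs: 4 total, 3 matched, 1 unmatched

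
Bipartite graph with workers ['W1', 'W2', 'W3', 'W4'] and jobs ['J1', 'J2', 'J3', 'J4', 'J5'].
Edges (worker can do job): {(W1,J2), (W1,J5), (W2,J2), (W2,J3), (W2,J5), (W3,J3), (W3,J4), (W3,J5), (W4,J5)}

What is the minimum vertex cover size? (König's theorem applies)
Minimum vertex cover size = 4

By König's theorem: in bipartite graphs,
min vertex cover = max matching = 4

Maximum matching has size 4, so minimum vertex cover also has size 4.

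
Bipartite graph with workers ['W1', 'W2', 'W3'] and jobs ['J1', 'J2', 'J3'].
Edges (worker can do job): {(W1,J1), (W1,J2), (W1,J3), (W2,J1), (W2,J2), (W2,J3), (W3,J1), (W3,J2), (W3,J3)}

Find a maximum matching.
Matching: {(W1,J1), (W2,J2), (W3,J3)}

Maximum matching (size 3):
  W1 → J1
  W2 → J2
  W3 → J3

Each worker is assigned to at most one job, and each job to at most one worker.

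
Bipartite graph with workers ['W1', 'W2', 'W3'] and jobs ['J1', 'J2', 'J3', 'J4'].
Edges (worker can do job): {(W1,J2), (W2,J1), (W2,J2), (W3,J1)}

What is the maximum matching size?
Maximum matching size = 2

Maximum matching: {(W1,J2), (W3,J1)}
Size: 2

This assigns 2 workers to 2 distinct jobs.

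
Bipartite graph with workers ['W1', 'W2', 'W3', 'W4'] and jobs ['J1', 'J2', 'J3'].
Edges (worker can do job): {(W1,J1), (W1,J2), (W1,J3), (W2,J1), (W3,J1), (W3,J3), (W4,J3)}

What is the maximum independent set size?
Maximum independent set = 4

By König's theorem:
- Min vertex cover = Max matching = 3
- Max independent set = Total vertices - Min vertex cover
- Max independent set = 7 - 3 = 4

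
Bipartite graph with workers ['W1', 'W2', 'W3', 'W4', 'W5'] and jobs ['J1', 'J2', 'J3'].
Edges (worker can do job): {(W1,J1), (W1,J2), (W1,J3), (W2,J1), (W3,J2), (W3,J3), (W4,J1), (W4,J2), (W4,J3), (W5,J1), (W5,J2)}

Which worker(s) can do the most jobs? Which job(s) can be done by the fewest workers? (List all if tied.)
Most versatile: W1, W4 (3 jobs); Least covered: J3 (3 workers)

Worker degrees (jobs they can do): W1:3, W2:1, W3:2, W4:3, W5:2
Job degrees (workers who can do it): J1:4, J2:4, J3:3

Maximum worker degree is 3, achieved by: W1, W4
Minimum job degree is 3, achieved by: J3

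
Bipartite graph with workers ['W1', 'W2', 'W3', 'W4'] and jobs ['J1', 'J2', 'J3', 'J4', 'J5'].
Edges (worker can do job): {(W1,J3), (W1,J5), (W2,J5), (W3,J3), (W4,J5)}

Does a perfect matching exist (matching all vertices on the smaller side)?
No, maximum matching has size 2 < 4

Maximum matching has size 2, need 4 for perfect matching.
Unmatched workers: ['W1', 'W2']
Unmatched jobs: ['J2', 'J4', 'J1']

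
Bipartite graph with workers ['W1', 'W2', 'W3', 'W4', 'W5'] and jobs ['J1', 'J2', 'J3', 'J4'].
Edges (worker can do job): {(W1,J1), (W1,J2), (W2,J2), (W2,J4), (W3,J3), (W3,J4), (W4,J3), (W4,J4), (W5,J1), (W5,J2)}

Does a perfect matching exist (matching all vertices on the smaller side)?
Yes, perfect matching exists (size 4)

Perfect matching: {(W1,J1), (W3,J3), (W4,J4), (W5,J2)}
All 4 vertices on the smaller side are matched.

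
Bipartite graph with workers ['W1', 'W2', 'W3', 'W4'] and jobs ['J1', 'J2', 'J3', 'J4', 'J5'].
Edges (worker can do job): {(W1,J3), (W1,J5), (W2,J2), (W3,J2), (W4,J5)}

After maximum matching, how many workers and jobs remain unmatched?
Unmatched: 1 workers, 2 jobs

Maximum matching size: 3
Workers: 4 total, 3 matched, 1 unmatched
Jobs: 5 total, 3 matched, 2 unmatched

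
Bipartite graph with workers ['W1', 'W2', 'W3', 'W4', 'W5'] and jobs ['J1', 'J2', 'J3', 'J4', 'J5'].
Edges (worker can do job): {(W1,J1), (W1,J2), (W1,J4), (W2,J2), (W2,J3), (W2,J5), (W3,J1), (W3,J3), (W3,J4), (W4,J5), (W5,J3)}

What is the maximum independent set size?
Maximum independent set = 5

By König's theorem:
- Min vertex cover = Max matching = 5
- Max independent set = Total vertices - Min vertex cover
- Max independent set = 10 - 5 = 5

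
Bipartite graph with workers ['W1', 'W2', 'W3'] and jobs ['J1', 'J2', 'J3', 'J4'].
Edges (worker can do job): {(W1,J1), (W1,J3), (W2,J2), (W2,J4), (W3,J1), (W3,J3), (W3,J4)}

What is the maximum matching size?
Maximum matching size = 3

Maximum matching: {(W1,J3), (W2,J4), (W3,J1)}
Size: 3

This assigns 3 workers to 3 distinct jobs.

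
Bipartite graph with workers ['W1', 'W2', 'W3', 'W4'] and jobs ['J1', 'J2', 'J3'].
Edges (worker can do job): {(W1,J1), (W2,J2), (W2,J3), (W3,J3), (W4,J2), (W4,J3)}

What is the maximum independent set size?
Maximum independent set = 4

By König's theorem:
- Min vertex cover = Max matching = 3
- Max independent set = Total vertices - Min vertex cover
- Max independent set = 7 - 3 = 4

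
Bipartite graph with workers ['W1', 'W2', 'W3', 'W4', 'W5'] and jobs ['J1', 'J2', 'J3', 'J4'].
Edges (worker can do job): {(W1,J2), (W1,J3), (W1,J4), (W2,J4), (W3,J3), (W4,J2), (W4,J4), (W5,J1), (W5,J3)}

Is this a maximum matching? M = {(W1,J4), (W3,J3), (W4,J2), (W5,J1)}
Yes, size 4 is maximum

Proposed matching has size 4.
Maximum matching size for this graph: 4.

This is a maximum matching.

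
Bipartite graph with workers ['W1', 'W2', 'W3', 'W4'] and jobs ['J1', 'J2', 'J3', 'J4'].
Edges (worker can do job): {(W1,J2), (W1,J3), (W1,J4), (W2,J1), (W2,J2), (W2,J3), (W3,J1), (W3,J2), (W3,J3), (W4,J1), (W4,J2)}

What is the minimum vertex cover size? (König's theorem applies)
Minimum vertex cover size = 4

By König's theorem: in bipartite graphs,
min vertex cover = max matching = 4

Maximum matching has size 4, so minimum vertex cover also has size 4.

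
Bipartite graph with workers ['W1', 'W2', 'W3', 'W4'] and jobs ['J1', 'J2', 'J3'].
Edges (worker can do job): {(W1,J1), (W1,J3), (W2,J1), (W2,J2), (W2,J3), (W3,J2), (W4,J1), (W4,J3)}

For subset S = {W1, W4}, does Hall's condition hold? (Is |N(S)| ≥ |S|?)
Yes: |N(S)| = 2, |S| = 2

Subset S = {W1, W4}
Neighbors N(S) = {J1, J3}

|N(S)| = 2, |S| = 2
Hall's condition: |N(S)| ≥ |S| is satisfied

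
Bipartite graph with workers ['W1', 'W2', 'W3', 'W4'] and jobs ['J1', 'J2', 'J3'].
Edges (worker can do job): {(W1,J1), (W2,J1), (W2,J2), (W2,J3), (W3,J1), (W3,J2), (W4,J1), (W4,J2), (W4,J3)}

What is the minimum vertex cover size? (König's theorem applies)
Minimum vertex cover size = 3

By König's theorem: in bipartite graphs,
min vertex cover = max matching = 3

Maximum matching has size 3, so minimum vertex cover also has size 3.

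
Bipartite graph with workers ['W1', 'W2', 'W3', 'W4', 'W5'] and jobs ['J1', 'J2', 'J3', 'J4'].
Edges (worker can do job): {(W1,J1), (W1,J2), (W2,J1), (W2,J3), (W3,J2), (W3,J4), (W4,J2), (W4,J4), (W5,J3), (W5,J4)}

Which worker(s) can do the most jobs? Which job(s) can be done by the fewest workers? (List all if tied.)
Most versatile: W1, W2, W3, W4, W5 (2 jobs); Least covered: J1, J3 (2 workers)

Worker degrees (jobs they can do): W1:2, W2:2, W3:2, W4:2, W5:2
Job degrees (workers who can do it): J1:2, J2:3, J3:2, J4:3

Maximum worker degree is 2, achieved by: W1, W2, W3, W4, W5
Minimum job degree is 2, achieved by: J1, J3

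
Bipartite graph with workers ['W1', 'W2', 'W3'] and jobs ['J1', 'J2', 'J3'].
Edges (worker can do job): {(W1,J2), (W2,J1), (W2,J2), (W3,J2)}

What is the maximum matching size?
Maximum matching size = 2

Maximum matching: {(W2,J1), (W3,J2)}
Size: 2

This assigns 2 workers to 2 distinct jobs.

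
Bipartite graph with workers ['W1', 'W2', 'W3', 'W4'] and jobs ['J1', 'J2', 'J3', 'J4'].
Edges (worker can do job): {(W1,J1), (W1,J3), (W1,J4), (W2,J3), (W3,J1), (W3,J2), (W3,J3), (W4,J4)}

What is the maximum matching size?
Maximum matching size = 4

Maximum matching: {(W1,J1), (W2,J3), (W3,J2), (W4,J4)}
Size: 4

This assigns 4 workers to 4 distinct jobs.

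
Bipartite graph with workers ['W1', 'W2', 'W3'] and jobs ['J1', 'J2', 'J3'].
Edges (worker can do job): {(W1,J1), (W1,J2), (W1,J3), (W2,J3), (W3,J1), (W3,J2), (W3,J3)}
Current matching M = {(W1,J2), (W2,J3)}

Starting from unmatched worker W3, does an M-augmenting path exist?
Yes: W3 → J1

An M-augmenting path alternates non-matching / matching edges, starting and ending at unmatched vertices.
Path: W3 → J1
(J1 is unmatched in M, so the path is augmenting.)
Flipping edges along this path would increase |M| from 2 to 3.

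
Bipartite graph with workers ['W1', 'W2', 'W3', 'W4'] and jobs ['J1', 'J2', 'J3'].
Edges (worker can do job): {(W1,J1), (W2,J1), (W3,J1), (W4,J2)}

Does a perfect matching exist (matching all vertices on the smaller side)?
No, maximum matching has size 2 < 3

Maximum matching has size 2, need 3 for perfect matching.
Unmatched workers: ['W1', 'W2']
Unmatched jobs: ['J3']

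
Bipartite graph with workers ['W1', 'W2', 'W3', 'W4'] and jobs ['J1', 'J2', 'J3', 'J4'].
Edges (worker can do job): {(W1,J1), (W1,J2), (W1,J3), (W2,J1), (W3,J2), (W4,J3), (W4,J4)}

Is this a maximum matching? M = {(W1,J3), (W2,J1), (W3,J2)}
No, size 3 is not maximum

Proposed matching has size 3.
Maximum matching size for this graph: 4.

This is NOT maximum - can be improved to size 4.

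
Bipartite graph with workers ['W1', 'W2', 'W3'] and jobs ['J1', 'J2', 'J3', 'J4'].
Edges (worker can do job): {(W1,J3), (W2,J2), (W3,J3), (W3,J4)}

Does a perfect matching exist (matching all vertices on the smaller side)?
Yes, perfect matching exists (size 3)

Perfect matching: {(W1,J3), (W2,J2), (W3,J4)}
All 3 vertices on the smaller side are matched.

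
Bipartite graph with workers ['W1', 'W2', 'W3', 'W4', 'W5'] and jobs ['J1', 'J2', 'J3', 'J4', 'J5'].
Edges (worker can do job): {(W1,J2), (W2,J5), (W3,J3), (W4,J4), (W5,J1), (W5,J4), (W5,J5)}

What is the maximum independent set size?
Maximum independent set = 5

By König's theorem:
- Min vertex cover = Max matching = 5
- Max independent set = Total vertices - Min vertex cover
- Max independent set = 10 - 5 = 5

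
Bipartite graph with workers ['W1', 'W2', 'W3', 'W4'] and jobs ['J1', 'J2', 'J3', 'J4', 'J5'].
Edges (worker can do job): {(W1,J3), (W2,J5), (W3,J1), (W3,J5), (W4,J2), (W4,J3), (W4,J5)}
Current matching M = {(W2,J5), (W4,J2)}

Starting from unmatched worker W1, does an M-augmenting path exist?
Yes: W1 → J3

An M-augmenting path alternates non-matching / matching edges, starting and ending at unmatched vertices.
Path: W1 → J3
(J3 is unmatched in M, so the path is augmenting.)
Flipping edges along this path would increase |M| from 2 to 3.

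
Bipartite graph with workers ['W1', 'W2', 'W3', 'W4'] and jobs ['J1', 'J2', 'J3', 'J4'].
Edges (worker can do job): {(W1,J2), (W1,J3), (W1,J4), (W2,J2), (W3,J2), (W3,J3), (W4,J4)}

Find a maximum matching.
Matching: {(W1,J3), (W3,J2), (W4,J4)}

Maximum matching (size 3):
  W1 → J3
  W3 → J2
  W4 → J4

Each worker is assigned to at most one job, and each job to at most one worker.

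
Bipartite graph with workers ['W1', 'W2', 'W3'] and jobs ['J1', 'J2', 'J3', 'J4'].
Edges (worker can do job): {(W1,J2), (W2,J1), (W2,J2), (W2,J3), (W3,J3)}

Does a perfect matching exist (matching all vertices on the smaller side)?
Yes, perfect matching exists (size 3)

Perfect matching: {(W1,J2), (W2,J1), (W3,J3)}
All 3 vertices on the smaller side are matched.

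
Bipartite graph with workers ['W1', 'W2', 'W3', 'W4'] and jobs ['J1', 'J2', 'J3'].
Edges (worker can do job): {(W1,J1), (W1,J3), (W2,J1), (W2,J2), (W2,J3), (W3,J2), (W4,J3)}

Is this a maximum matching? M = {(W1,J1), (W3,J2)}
No, size 2 is not maximum

Proposed matching has size 2.
Maximum matching size for this graph: 3.

This is NOT maximum - can be improved to size 3.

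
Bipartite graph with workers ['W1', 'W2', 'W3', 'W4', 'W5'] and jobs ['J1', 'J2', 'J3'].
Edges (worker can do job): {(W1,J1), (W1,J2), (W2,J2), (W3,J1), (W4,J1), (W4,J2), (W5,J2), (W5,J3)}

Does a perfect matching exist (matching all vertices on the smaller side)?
Yes, perfect matching exists (size 3)

Perfect matching: {(W3,J1), (W4,J2), (W5,J3)}
All 3 vertices on the smaller side are matched.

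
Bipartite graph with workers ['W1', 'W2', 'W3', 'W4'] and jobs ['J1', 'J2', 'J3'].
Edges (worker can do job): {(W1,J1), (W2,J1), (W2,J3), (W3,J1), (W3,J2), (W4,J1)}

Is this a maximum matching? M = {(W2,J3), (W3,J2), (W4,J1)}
Yes, size 3 is maximum

Proposed matching has size 3.
Maximum matching size for this graph: 3.

This is a maximum matching.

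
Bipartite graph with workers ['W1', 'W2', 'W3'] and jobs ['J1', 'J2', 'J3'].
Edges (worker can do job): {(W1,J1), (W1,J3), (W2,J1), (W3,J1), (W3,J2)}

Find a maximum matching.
Matching: {(W1,J3), (W2,J1), (W3,J2)}

Maximum matching (size 3):
  W1 → J3
  W2 → J1
  W3 → J2

Each worker is assigned to at most one job, and each job to at most one worker.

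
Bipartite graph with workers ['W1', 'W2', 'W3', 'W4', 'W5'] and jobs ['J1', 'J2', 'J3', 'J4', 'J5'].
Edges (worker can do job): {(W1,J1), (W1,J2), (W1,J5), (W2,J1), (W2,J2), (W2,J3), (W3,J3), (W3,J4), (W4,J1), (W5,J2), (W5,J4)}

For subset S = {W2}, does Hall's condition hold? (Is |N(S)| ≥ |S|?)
Yes: |N(S)| = 3, |S| = 1

Subset S = {W2}
Neighbors N(S) = {J1, J2, J3}

|N(S)| = 3, |S| = 1
Hall's condition: |N(S)| ≥ |S| is satisfied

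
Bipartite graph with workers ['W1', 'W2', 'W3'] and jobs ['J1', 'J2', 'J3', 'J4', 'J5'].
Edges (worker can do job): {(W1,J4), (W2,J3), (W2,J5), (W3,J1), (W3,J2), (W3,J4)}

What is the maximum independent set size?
Maximum independent set = 5

By König's theorem:
- Min vertex cover = Max matching = 3
- Max independent set = Total vertices - Min vertex cover
- Max independent set = 8 - 3 = 5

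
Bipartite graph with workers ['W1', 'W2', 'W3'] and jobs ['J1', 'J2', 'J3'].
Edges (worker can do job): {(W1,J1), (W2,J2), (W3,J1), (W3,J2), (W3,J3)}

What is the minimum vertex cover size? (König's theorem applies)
Minimum vertex cover size = 3

By König's theorem: in bipartite graphs,
min vertex cover = max matching = 3

Maximum matching has size 3, so minimum vertex cover also has size 3.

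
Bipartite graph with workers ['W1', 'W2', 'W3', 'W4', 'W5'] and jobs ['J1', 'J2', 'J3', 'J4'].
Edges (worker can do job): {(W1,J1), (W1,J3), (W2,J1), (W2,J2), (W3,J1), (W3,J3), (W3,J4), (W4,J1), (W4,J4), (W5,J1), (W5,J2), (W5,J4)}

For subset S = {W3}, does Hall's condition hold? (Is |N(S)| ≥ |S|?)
Yes: |N(S)| = 3, |S| = 1

Subset S = {W3}
Neighbors N(S) = {J1, J3, J4}

|N(S)| = 3, |S| = 1
Hall's condition: |N(S)| ≥ |S| is satisfied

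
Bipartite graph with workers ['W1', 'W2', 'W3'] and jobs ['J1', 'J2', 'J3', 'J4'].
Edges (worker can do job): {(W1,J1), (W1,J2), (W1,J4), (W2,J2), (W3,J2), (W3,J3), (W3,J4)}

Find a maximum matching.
Matching: {(W1,J1), (W2,J2), (W3,J4)}

Maximum matching (size 3):
  W1 → J1
  W2 → J2
  W3 → J4

Each worker is assigned to at most one job, and each job to at most one worker.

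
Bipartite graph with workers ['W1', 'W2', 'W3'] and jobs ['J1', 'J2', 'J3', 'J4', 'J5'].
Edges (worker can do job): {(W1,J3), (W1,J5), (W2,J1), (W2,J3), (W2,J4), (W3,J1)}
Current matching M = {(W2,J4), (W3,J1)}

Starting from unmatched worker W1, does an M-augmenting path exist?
Yes: W1 → J3

An M-augmenting path alternates non-matching / matching edges, starting and ending at unmatched vertices.
Path: W1 → J3
(J3 is unmatched in M, so the path is augmenting.)
Flipping edges along this path would increase |M| from 2 to 3.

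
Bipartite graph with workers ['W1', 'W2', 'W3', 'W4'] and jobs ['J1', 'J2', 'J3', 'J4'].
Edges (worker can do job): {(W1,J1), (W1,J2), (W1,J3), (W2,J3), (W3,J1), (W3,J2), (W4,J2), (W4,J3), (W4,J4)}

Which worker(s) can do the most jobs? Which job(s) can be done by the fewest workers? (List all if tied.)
Most versatile: W1, W4 (3 jobs); Least covered: J4 (1 workers)

Worker degrees (jobs they can do): W1:3, W2:1, W3:2, W4:3
Job degrees (workers who can do it): J1:2, J2:3, J3:3, J4:1

Maximum worker degree is 3, achieved by: W1, W4
Minimum job degree is 1, achieved by: J4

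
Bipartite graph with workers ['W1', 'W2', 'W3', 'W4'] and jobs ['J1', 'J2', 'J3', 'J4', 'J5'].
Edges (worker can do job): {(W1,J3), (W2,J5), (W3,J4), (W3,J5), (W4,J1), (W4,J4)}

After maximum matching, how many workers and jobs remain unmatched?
Unmatched: 0 workers, 1 jobs

Maximum matching size: 4
Workers: 4 total, 4 matched, 0 unmatched
Jobs: 5 total, 4 matched, 1 unmatched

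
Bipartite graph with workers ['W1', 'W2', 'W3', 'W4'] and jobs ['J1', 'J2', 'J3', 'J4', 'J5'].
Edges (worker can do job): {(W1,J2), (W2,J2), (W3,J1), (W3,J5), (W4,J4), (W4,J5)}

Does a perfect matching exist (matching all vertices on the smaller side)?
No, maximum matching has size 3 < 4

Maximum matching has size 3, need 4 for perfect matching.
Unmatched workers: ['W2']
Unmatched jobs: ['J3', 'J1']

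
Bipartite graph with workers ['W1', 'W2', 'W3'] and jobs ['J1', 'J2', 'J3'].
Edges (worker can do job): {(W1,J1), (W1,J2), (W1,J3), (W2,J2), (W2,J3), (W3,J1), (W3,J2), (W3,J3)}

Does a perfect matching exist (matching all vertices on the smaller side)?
Yes, perfect matching exists (size 3)

Perfect matching: {(W1,J3), (W2,J2), (W3,J1)}
All 3 vertices on the smaller side are matched.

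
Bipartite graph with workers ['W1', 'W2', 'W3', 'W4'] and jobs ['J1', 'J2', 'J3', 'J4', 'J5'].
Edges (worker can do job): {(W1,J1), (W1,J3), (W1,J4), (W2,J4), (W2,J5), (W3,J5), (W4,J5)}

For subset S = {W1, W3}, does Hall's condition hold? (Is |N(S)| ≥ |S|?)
Yes: |N(S)| = 4, |S| = 2

Subset S = {W1, W3}
Neighbors N(S) = {J1, J3, J4, J5}

|N(S)| = 4, |S| = 2
Hall's condition: |N(S)| ≥ |S| is satisfied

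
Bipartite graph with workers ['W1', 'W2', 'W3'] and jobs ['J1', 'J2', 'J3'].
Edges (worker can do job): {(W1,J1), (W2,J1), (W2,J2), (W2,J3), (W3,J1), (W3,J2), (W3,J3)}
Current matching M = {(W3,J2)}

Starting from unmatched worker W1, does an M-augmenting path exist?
Yes: W1 → J1

An M-augmenting path alternates non-matching / matching edges, starting and ending at unmatched vertices.
Path: W1 → J1
(J1 is unmatched in M, so the path is augmenting.)
Flipping edges along this path would increase |M| from 1 to 2.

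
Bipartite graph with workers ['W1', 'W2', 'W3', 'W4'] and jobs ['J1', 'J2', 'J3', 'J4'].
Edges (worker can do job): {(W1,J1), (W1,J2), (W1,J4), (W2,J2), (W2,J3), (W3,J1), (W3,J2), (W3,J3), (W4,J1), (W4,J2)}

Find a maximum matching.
Matching: {(W1,J4), (W2,J2), (W3,J3), (W4,J1)}

Maximum matching (size 4):
  W1 → J4
  W2 → J2
  W3 → J3
  W4 → J1

Each worker is assigned to at most one job, and each job to at most one worker.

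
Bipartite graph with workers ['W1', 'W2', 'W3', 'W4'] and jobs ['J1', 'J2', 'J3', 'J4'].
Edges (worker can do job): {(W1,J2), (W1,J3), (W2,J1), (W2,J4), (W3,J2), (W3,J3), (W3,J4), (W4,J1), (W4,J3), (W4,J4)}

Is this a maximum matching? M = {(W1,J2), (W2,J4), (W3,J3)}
No, size 3 is not maximum

Proposed matching has size 3.
Maximum matching size for this graph: 4.

This is NOT maximum - can be improved to size 4.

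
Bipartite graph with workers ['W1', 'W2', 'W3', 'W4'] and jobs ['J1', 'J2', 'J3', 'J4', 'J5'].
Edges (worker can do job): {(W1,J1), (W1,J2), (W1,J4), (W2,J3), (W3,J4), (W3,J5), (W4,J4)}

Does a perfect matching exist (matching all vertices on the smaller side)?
Yes, perfect matching exists (size 4)

Perfect matching: {(W1,J1), (W2,J3), (W3,J5), (W4,J4)}
All 4 vertices on the smaller side are matched.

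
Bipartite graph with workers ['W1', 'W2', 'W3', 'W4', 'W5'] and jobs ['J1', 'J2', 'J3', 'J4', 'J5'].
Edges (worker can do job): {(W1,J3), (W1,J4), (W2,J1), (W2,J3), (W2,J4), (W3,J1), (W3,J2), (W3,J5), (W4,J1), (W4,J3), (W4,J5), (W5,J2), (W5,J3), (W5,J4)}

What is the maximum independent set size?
Maximum independent set = 5

By König's theorem:
- Min vertex cover = Max matching = 5
- Max independent set = Total vertices - Min vertex cover
- Max independent set = 10 - 5 = 5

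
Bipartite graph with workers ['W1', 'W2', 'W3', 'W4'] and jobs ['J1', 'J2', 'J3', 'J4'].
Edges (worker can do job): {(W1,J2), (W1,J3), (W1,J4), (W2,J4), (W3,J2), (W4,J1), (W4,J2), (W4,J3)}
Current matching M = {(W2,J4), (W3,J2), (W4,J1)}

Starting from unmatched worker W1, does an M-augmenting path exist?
Yes: W1 → J3

An M-augmenting path alternates non-matching / matching edges, starting and ending at unmatched vertices.
Path: W1 → J3
(J3 is unmatched in M, so the path is augmenting.)
Flipping edges along this path would increase |M| from 3 to 4.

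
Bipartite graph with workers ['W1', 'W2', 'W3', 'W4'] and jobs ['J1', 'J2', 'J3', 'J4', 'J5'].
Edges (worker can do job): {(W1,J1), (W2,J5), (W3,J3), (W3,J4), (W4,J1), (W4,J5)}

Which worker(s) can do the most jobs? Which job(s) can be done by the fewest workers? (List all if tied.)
Most versatile: W3, W4 (2 jobs); Least covered: J2 (0 workers)

Worker degrees (jobs they can do): W1:1, W2:1, W3:2, W4:2
Job degrees (workers who can do it): J1:2, J2:0, J3:1, J4:1, J5:2

Maximum worker degree is 2, achieved by: W3, W4
Minimum job degree is 0, achieved by: J2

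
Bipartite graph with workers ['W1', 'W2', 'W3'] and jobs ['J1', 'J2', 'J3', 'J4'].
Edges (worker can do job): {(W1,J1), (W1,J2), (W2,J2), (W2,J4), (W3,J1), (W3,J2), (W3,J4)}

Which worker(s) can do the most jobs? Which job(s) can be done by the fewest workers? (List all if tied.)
Most versatile: W3 (3 jobs); Least covered: J3 (0 workers)

Worker degrees (jobs they can do): W1:2, W2:2, W3:3
Job degrees (workers who can do it): J1:2, J2:3, J3:0, J4:2

Maximum worker degree is 3, achieved by: W3
Minimum job degree is 0, achieved by: J3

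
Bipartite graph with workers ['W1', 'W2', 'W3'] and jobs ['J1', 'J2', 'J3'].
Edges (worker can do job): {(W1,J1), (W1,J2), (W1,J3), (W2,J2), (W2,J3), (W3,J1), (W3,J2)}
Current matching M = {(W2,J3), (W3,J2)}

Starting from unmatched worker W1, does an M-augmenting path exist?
Yes: W1 → J3 → W2 → J2 → W3 → J1

An M-augmenting path alternates non-matching / matching edges, starting and ending at unmatched vertices.
Path: W1 → J3 → W2 → J2 → W3 → J1
(J1 is unmatched in M, so the path is augmenting.)
Flipping edges along this path would increase |M| from 2 to 3.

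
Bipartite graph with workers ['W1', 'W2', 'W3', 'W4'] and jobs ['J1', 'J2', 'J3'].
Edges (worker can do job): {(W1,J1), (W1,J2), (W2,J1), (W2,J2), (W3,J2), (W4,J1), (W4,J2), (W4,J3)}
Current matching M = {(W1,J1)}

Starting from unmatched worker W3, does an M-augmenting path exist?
Yes: W3 → J2

An M-augmenting path alternates non-matching / matching edges, starting and ending at unmatched vertices.
Path: W3 → J2
(J2 is unmatched in M, so the path is augmenting.)
Flipping edges along this path would increase |M| from 1 to 2.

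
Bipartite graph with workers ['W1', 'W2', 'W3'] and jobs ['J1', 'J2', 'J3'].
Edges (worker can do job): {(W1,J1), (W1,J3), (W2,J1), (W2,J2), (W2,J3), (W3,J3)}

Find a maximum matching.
Matching: {(W1,J1), (W2,J2), (W3,J3)}

Maximum matching (size 3):
  W1 → J1
  W2 → J2
  W3 → J3

Each worker is assigned to at most one job, and each job to at most one worker.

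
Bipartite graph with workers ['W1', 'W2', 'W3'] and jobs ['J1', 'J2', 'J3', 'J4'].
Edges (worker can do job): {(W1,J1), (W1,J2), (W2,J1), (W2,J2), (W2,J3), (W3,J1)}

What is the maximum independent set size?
Maximum independent set = 4

By König's theorem:
- Min vertex cover = Max matching = 3
- Max independent set = Total vertices - Min vertex cover
- Max independent set = 7 - 3 = 4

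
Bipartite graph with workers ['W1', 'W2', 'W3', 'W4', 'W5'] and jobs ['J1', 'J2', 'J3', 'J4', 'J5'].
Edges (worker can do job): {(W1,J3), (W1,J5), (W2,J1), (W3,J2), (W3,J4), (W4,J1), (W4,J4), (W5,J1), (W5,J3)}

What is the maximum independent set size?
Maximum independent set = 5

By König's theorem:
- Min vertex cover = Max matching = 5
- Max independent set = Total vertices - Min vertex cover
- Max independent set = 10 - 5 = 5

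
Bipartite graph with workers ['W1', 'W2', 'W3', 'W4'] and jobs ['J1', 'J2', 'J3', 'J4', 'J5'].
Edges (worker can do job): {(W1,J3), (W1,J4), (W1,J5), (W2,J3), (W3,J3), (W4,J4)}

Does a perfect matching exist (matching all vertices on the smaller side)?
No, maximum matching has size 3 < 4

Maximum matching has size 3, need 4 for perfect matching.
Unmatched workers: ['W2']
Unmatched jobs: ['J2', 'J1']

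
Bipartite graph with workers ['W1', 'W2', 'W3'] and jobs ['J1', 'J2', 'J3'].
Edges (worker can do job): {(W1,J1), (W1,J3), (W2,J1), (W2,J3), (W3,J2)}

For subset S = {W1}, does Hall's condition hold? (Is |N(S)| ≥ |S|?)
Yes: |N(S)| = 2, |S| = 1

Subset S = {W1}
Neighbors N(S) = {J1, J3}

|N(S)| = 2, |S| = 1
Hall's condition: |N(S)| ≥ |S| is satisfied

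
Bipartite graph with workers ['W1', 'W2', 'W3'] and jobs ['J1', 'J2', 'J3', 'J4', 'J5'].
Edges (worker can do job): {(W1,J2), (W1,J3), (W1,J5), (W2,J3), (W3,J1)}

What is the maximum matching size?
Maximum matching size = 3

Maximum matching: {(W1,J2), (W2,J3), (W3,J1)}
Size: 3

This assigns 3 workers to 3 distinct jobs.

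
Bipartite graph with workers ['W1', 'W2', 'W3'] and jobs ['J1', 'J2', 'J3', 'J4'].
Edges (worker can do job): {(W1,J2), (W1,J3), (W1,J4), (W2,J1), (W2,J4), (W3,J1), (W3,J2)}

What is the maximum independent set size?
Maximum independent set = 4

By König's theorem:
- Min vertex cover = Max matching = 3
- Max independent set = Total vertices - Min vertex cover
- Max independent set = 7 - 3 = 4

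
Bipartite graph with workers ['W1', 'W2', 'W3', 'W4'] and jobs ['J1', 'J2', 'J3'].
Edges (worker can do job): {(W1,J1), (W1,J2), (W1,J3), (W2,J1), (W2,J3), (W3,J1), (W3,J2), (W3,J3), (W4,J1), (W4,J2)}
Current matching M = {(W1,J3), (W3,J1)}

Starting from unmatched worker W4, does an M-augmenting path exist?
Yes: W4 → J2

An M-augmenting path alternates non-matching / matching edges, starting and ending at unmatched vertices.
Path: W4 → J2
(J2 is unmatched in M, so the path is augmenting.)
Flipping edges along this path would increase |M| from 2 to 3.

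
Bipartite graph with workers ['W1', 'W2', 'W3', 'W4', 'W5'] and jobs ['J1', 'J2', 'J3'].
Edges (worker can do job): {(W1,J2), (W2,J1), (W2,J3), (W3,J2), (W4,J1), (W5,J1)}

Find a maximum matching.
Matching: {(W2,J3), (W3,J2), (W5,J1)}

Maximum matching (size 3):
  W2 → J3
  W3 → J2
  W5 → J1

Each worker is assigned to at most one job, and each job to at most one worker.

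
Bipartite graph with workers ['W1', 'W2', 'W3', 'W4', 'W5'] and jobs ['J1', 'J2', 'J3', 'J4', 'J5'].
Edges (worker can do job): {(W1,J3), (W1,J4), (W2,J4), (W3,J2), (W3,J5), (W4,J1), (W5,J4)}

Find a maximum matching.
Matching: {(W1,J3), (W3,J2), (W4,J1), (W5,J4)}

Maximum matching (size 4):
  W1 → J3
  W3 → J2
  W4 → J1
  W5 → J4

Each worker is assigned to at most one job, and each job to at most one worker.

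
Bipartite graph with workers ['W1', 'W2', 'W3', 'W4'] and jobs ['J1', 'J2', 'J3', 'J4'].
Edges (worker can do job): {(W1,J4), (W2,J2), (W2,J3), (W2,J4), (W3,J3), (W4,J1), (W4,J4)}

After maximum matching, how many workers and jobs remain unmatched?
Unmatched: 0 workers, 0 jobs

Maximum matching size: 4
Workers: 4 total, 4 matched, 0 unmatched
Jobs: 4 total, 4 matched, 0 unmatched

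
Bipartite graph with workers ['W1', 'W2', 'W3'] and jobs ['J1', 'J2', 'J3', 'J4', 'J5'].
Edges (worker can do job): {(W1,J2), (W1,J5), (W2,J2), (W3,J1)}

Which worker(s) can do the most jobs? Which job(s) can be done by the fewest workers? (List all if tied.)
Most versatile: W1 (2 jobs); Least covered: J3, J4 (0 workers)

Worker degrees (jobs they can do): W1:2, W2:1, W3:1
Job degrees (workers who can do it): J1:1, J2:2, J3:0, J4:0, J5:1

Maximum worker degree is 2, achieved by: W1
Minimum job degree is 0, achieved by: J3, J4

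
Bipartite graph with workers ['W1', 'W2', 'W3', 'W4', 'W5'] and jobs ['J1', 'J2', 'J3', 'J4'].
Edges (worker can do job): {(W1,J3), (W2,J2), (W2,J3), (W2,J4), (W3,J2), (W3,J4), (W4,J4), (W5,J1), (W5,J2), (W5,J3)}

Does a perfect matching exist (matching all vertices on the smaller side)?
Yes, perfect matching exists (size 4)

Perfect matching: {(W1,J3), (W3,J2), (W4,J4), (W5,J1)}
All 4 vertices on the smaller side are matched.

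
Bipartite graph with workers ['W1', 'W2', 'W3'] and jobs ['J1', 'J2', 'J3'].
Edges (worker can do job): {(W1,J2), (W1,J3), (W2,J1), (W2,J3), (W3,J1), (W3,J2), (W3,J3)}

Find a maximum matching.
Matching: {(W1,J2), (W2,J1), (W3,J3)}

Maximum matching (size 3):
  W1 → J2
  W2 → J1
  W3 → J3

Each worker is assigned to at most one job, and each job to at most one worker.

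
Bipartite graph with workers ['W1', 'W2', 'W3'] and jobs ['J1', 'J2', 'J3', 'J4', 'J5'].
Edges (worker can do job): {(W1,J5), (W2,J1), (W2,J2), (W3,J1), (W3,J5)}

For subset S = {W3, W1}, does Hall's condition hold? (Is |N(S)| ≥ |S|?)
Yes: |N(S)| = 2, |S| = 2

Subset S = {W3, W1}
Neighbors N(S) = {J1, J5}

|N(S)| = 2, |S| = 2
Hall's condition: |N(S)| ≥ |S| is satisfied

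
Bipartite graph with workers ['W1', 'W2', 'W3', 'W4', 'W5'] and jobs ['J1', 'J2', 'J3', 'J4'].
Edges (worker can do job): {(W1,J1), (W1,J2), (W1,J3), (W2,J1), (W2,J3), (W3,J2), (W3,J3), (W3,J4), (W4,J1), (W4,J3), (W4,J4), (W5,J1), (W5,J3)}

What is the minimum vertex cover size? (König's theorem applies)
Minimum vertex cover size = 4

By König's theorem: in bipartite graphs,
min vertex cover = max matching = 4

Maximum matching has size 4, so minimum vertex cover also has size 4.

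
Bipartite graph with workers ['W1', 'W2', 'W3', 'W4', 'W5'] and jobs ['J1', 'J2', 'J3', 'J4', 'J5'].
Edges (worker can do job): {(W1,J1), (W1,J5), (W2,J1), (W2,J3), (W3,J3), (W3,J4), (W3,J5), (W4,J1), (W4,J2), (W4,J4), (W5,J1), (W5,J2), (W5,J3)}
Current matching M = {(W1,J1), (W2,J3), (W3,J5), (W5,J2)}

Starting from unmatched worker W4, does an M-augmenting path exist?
Yes: W4 → J4

An M-augmenting path alternates non-matching / matching edges, starting and ending at unmatched vertices.
Path: W4 → J4
(J4 is unmatched in M, so the path is augmenting.)
Flipping edges along this path would increase |M| from 4 to 5.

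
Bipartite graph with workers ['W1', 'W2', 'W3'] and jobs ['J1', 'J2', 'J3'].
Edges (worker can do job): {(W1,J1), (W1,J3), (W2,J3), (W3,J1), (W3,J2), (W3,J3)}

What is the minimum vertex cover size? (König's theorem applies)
Minimum vertex cover size = 3

By König's theorem: in bipartite graphs,
min vertex cover = max matching = 3

Maximum matching has size 3, so minimum vertex cover also has size 3.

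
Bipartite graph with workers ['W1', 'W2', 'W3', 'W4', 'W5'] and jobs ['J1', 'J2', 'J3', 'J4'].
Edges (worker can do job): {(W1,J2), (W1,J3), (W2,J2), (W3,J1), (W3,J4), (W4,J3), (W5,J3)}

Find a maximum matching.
Matching: {(W1,J2), (W3,J4), (W5,J3)}

Maximum matching (size 3):
  W1 → J2
  W3 → J4
  W5 → J3

Each worker is assigned to at most one job, and each job to at most one worker.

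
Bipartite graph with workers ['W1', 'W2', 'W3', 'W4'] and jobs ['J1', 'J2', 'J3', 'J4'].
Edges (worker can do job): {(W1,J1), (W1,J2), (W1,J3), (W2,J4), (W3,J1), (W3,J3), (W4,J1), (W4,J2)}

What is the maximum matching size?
Maximum matching size = 4

Maximum matching: {(W1,J2), (W2,J4), (W3,J3), (W4,J1)}
Size: 4

This assigns 4 workers to 4 distinct jobs.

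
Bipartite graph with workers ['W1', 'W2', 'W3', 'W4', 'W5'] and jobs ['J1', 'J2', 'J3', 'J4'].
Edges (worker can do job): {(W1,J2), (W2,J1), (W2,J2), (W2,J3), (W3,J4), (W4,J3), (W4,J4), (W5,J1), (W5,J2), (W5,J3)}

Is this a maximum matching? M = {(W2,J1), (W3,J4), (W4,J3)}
No, size 3 is not maximum

Proposed matching has size 3.
Maximum matching size for this graph: 4.

This is NOT maximum - can be improved to size 4.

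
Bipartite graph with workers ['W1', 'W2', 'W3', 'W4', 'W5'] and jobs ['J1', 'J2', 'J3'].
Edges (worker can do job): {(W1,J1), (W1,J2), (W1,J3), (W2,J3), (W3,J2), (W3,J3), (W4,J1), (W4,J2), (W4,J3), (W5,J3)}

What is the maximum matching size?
Maximum matching size = 3

Maximum matching: {(W3,J2), (W4,J1), (W5,J3)}
Size: 3

This assigns 3 workers to 3 distinct jobs.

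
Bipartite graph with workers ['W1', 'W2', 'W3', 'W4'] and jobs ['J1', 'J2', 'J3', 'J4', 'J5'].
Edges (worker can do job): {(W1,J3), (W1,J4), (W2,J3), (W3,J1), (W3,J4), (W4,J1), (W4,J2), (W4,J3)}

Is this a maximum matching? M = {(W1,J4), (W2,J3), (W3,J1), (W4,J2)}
Yes, size 4 is maximum

Proposed matching has size 4.
Maximum matching size for this graph: 4.

This is a maximum matching.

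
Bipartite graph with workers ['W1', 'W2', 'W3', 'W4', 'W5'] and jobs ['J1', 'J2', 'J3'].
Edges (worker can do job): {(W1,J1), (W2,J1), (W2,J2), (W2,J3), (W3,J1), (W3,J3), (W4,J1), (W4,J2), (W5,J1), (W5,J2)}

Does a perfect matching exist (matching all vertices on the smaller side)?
Yes, perfect matching exists (size 3)

Perfect matching: {(W3,J3), (W4,J1), (W5,J2)}
All 3 vertices on the smaller side are matched.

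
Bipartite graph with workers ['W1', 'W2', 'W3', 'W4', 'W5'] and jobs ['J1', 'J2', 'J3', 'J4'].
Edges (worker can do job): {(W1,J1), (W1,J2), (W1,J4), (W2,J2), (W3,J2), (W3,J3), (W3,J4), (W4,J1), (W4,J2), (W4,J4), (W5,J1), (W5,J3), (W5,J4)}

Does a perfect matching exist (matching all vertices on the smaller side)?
Yes, perfect matching exists (size 4)

Perfect matching: {(W1,J2), (W3,J4), (W4,J1), (W5,J3)}
All 4 vertices on the smaller side are matched.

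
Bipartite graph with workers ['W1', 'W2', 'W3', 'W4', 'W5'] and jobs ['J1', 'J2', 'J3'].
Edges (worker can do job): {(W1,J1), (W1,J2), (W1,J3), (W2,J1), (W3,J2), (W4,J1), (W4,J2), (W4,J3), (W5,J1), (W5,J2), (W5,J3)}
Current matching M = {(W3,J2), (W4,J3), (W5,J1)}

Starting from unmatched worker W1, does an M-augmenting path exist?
No augmenting path from W1

Alternating search from W1 reaches jobs: {J1, J2, J3}.
Every reachable job is already matched in M, and following those matched edges back to workers exposes no further unvisited jobs.
No M-augmenting path from W1 exists.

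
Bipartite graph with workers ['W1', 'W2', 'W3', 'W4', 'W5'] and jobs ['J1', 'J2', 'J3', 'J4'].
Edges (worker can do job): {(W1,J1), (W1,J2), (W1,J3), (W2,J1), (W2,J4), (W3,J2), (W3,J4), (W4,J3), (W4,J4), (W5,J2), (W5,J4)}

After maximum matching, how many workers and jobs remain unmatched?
Unmatched: 1 workers, 0 jobs

Maximum matching size: 4
Workers: 5 total, 4 matched, 1 unmatched
Jobs: 4 total, 4 matched, 0 unmatched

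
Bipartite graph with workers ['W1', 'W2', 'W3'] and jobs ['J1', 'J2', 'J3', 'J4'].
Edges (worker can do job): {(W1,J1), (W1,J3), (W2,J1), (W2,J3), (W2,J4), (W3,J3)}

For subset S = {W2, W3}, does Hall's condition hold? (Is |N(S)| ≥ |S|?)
Yes: |N(S)| = 3, |S| = 2

Subset S = {W2, W3}
Neighbors N(S) = {J1, J3, J4}

|N(S)| = 3, |S| = 2
Hall's condition: |N(S)| ≥ |S| is satisfied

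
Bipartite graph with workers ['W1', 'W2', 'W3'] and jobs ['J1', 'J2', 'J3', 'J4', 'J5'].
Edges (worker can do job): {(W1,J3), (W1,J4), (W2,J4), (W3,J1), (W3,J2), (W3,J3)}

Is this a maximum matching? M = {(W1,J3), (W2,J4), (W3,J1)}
Yes, size 3 is maximum

Proposed matching has size 3.
Maximum matching size for this graph: 3.

This is a maximum matching.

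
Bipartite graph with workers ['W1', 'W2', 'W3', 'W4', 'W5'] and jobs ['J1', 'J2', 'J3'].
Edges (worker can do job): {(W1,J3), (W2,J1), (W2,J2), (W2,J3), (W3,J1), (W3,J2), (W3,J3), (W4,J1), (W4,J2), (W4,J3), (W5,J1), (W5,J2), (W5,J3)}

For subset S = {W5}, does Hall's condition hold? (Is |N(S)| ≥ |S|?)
Yes: |N(S)| = 3, |S| = 1

Subset S = {W5}
Neighbors N(S) = {J1, J2, J3}

|N(S)| = 3, |S| = 1
Hall's condition: |N(S)| ≥ |S| is satisfied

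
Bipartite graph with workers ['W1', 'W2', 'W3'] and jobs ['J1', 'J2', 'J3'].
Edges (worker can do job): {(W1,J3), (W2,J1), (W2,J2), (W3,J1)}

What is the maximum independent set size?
Maximum independent set = 3

By König's theorem:
- Min vertex cover = Max matching = 3
- Max independent set = Total vertices - Min vertex cover
- Max independent set = 6 - 3 = 3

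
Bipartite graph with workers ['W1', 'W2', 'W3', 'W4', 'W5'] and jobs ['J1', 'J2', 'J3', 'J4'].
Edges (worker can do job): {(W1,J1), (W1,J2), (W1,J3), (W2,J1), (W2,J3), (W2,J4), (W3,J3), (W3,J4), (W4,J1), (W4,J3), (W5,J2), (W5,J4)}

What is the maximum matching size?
Maximum matching size = 4

Maximum matching: {(W1,J2), (W3,J3), (W4,J1), (W5,J4)}
Size: 4

This assigns 4 workers to 4 distinct jobs.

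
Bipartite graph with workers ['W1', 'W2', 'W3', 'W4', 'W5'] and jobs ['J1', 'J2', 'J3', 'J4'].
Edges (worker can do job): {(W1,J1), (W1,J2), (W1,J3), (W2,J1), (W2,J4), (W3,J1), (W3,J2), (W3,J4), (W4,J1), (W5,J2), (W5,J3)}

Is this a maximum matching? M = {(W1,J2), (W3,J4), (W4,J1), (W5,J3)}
Yes, size 4 is maximum

Proposed matching has size 4.
Maximum matching size for this graph: 4.

This is a maximum matching.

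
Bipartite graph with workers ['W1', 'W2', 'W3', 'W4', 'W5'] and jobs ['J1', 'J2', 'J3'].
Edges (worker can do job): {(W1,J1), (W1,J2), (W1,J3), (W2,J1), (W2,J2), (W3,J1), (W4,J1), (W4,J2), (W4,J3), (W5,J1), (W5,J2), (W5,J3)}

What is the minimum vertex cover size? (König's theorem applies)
Minimum vertex cover size = 3

By König's theorem: in bipartite graphs,
min vertex cover = max matching = 3

Maximum matching has size 3, so minimum vertex cover also has size 3.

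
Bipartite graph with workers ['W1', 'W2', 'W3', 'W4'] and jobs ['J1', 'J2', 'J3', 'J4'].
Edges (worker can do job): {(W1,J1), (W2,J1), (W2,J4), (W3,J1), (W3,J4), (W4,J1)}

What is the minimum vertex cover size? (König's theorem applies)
Minimum vertex cover size = 2

By König's theorem: in bipartite graphs,
min vertex cover = max matching = 2

Maximum matching has size 2, so minimum vertex cover also has size 2.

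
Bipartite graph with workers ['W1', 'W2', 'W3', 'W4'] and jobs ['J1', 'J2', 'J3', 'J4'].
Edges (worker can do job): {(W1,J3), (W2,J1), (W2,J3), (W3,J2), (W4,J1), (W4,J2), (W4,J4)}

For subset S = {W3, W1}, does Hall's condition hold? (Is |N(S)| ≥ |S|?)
Yes: |N(S)| = 2, |S| = 2

Subset S = {W3, W1}
Neighbors N(S) = {J2, J3}

|N(S)| = 2, |S| = 2
Hall's condition: |N(S)| ≥ |S| is satisfied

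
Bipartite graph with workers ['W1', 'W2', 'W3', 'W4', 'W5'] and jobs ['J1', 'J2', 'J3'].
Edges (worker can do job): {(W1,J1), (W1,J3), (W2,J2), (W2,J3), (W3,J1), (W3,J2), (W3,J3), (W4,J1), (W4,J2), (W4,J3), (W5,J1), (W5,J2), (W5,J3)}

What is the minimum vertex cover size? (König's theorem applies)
Minimum vertex cover size = 3

By König's theorem: in bipartite graphs,
min vertex cover = max matching = 3

Maximum matching has size 3, so minimum vertex cover also has size 3.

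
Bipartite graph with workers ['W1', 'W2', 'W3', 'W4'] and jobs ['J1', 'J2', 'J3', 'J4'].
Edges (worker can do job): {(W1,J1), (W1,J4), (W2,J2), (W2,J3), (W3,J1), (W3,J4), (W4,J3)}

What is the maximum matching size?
Maximum matching size = 4

Maximum matching: {(W1,J4), (W2,J2), (W3,J1), (W4,J3)}
Size: 4

This assigns 4 workers to 4 distinct jobs.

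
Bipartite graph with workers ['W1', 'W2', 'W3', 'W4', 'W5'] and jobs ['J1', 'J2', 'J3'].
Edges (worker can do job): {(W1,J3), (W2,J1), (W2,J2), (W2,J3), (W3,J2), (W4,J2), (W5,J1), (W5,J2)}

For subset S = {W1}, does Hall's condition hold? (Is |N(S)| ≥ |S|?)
Yes: |N(S)| = 1, |S| = 1

Subset S = {W1}
Neighbors N(S) = {J3}

|N(S)| = 1, |S| = 1
Hall's condition: |N(S)| ≥ |S| is satisfied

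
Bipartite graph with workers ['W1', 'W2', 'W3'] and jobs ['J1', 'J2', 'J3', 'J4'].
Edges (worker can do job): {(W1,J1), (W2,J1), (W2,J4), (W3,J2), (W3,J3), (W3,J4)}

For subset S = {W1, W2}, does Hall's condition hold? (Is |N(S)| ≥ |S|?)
Yes: |N(S)| = 2, |S| = 2

Subset S = {W1, W2}
Neighbors N(S) = {J1, J4}

|N(S)| = 2, |S| = 2
Hall's condition: |N(S)| ≥ |S| is satisfied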